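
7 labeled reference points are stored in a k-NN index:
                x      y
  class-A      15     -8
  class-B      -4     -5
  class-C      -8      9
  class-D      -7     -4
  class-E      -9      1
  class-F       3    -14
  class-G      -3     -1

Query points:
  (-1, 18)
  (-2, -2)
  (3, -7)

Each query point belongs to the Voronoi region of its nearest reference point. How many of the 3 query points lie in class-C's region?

(-1, 18) — d² to each: class-A:932, class-B:538, class-C:130, class-D:520, class-E:353, class-F:1040, class-G:365 → nearest is class-C
(-2, -2) — d² to each: class-A:325, class-B:13, class-C:157, class-D:29, class-E:58, class-F:169, class-G:2 → nearest is class-G
(3, -7) — d² to each: class-A:145, class-B:53, class-C:377, class-D:109, class-E:208, class-F:49, class-G:72 → nearest is class-F
1 of the 3 points has class-C as nearest.

1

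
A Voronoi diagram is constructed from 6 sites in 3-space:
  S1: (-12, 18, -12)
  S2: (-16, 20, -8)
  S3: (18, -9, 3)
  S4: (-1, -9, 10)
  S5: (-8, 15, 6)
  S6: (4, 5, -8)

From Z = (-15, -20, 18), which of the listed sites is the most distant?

S1

Since √ is increasing, it suffices to compare squared distances:
|ZS1|² = (-15−(-12))² + (-20−18)² + (18−(-12))² = 9 + 1444 + 900 = 2353
|ZS2|² = (-15−(-16))² + (-20−20)² + (18−(-8))² = 1 + 1600 + 676 = 2277
|ZS3|² = (-15−18)² + (-20−(-9))² + (18−3)² = 1089 + 121 + 225 = 1435
|ZS4|² = (-15−(-1))² + (-20−(-9))² + (18−10)² = 196 + 121 + 64 = 381
|ZS5|² = (-15−(-8))² + (-20−15)² + (18−6)² = 49 + 1225 + 144 = 1418
|ZS6|² = (-15−4)² + (-20−5)² + (18−(-8))² = 361 + 625 + 676 = 1662
The largest is to S1.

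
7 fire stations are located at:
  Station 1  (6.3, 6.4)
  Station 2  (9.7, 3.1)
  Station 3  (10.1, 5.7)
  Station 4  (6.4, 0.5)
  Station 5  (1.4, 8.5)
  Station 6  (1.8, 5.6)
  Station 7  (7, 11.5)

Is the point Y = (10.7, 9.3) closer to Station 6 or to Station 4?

Station 6

Compare squared distances:
d²(Y, Station 6) = (10.7−1.8)² + (9.3−5.6)² = 79.21 + 13.69 = 92.9
d²(Y, Station 4) = (10.7−6.4)² + (9.3−0.5)² = 18.49 + 77.44 = 95.93
92.9 < 95.93, so Station 6 is closer.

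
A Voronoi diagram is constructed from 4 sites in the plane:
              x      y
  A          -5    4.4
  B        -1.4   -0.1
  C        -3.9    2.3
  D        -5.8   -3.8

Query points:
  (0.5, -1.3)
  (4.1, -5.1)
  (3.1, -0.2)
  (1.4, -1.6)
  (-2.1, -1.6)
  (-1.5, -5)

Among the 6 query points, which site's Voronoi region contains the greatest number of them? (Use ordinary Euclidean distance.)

B

(0.5, -1.3) — d² to each: A:62.74, B:5.05, C:32.32, D:45.94 → nearest is B
(4.1, -5.1) — d² to each: A:173.06, B:55.25, C:118.76, D:99.7 → nearest is B
(3.1, -0.2) — d² to each: A:86.77, B:20.26, C:55.25, D:92.17 → nearest is B
(1.4, -1.6) — d² to each: A:76.96, B:10.09, C:43.3, D:56.68 → nearest is B
(-2.1, -1.6) — d² to each: A:44.41, B:2.74, C:18.45, D:18.53 → nearest is B
(-1.5, -5) — d² to each: A:100.61, B:24.02, C:59.05, D:19.93 → nearest is D
Tally — B:5, D:1. B captures the most (5).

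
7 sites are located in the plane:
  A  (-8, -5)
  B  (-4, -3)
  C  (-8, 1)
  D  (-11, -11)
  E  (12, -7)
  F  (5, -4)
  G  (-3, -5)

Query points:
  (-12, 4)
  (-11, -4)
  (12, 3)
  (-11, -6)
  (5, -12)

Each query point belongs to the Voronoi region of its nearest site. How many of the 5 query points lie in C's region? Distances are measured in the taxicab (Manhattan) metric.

1

(-12, 4) — d to each: A:13, B:15, C:7, D:16, E:35, F:25, G:18 → nearest is C
(-11, -4) — d to each: A:4, B:8, C:8, D:7, E:26, F:16, G:9 → nearest is A
(12, 3) — d to each: A:28, B:22, C:22, D:37, E:10, F:14, G:23 → nearest is E
(-11, -6) — d to each: A:4, B:10, C:10, D:5, E:24, F:18, G:9 → nearest is A
(5, -12) — d to each: A:20, B:18, C:26, D:17, E:12, F:8, G:15 → nearest is F
1 of the 5 points has C as nearest.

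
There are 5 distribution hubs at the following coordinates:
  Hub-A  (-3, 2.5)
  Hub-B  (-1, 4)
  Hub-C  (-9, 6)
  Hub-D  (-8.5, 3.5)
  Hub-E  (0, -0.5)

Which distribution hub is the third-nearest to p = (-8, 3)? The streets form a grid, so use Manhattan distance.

d(p, Hub-A) = |-8−(-3)| + |3−2.5| = 5 + 0.5 = 5.5
d(p, Hub-B) = |-8−(-1)| + |3−4| = 7 + 1 = 8
d(p, Hub-C) = |-8−(-9)| + |3−6| = 1 + 3 = 4
d(p, Hub-D) = |-8−(-8.5)| + |3−3.5| = 0.5 + 0.5 = 1
d(p, Hub-E) = |-8−0| + |3−(-0.5)| = 8 + 3.5 = 11.5
Sorted ascending: Hub-D, Hub-C, Hub-A, Hub-B, … — the third-nearest is Hub-A.

Hub-A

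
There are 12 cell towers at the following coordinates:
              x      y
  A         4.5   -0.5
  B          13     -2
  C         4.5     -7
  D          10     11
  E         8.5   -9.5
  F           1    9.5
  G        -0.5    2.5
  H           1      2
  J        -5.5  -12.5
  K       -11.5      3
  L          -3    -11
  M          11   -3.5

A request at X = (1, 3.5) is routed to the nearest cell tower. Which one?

H

Compare squared distances (the ordering matches that of the actual distances):
|XA|² = (1−4.5)² + (3.5−(-0.5))² = 12.25 + 16 = 28.25
|XB|² = (1−13)² + (3.5−(-2))² = 144 + 30.25 = 174.25
|XC|² = (1−4.5)² + (3.5−(-7))² = 12.25 + 110.25 = 122.5
|XD|² = (1−10)² + (3.5−11)² = 81 + 56.25 = 137.25
|XE|² = (1−8.5)² + (3.5−(-9.5))² = 56.25 + 169 = 225.25
|XF|² = (1−1)² + (3.5−9.5)² = 0 + 36 = 36
|XG|² = (1−(-0.5))² + (3.5−2.5)² = 2.25 + 1 = 3.25
|XH|² = (1−1)² + (3.5−2)² = 0 + 2.25 = 2.25
|XJ|² = (1−(-5.5))² + (3.5−(-12.5))² = 42.25 + 256 = 298.25
|XK|² = (1−(-11.5))² + (3.5−3)² = 156.25 + 0.25 = 156.5
|XL|² = (1−(-3))² + (3.5−(-11))² = 16 + 210.25 = 226.25
|XM|² = (1−11)² + (3.5−(-3.5))² = 100 + 49 = 149
The smallest is to H, so X lies in the Voronoi region of H.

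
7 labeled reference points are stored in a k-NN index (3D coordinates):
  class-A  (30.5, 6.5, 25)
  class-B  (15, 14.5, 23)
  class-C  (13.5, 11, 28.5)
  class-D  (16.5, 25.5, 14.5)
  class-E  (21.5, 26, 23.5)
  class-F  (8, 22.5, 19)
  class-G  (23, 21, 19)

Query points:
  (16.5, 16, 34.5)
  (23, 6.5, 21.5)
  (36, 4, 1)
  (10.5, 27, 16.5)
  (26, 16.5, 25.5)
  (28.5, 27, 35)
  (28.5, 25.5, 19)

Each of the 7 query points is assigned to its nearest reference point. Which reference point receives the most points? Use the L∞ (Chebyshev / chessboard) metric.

(16.5, 16, 34.5) — d to each: class-A:14, class-B:11.5, class-C:6, class-D:20, class-E:11, class-F:15.5, class-G:15.5 → nearest is class-C
(23, 6.5, 21.5) — d to each: class-A:7.5, class-B:8, class-C:9.5, class-D:19, class-E:19.5, class-F:16, class-G:14.5 → nearest is class-A
(36, 4, 1) — d to each: class-A:24, class-B:22, class-C:27.5, class-D:21.5, class-E:22.5, class-F:28, class-G:18 → nearest is class-G
(10.5, 27, 16.5) — d to each: class-A:20.5, class-B:12.5, class-C:16, class-D:6, class-E:11, class-F:4.5, class-G:12.5 → nearest is class-F
(26, 16.5, 25.5) — d to each: class-A:10, class-B:11, class-C:12.5, class-D:11, class-E:9.5, class-F:18, class-G:6.5 → nearest is class-G
(28.5, 27, 35) — d to each: class-A:20.5, class-B:13.5, class-C:16, class-D:20.5, class-E:11.5, class-F:20.5, class-G:16 → nearest is class-E
(28.5, 25.5, 19) — d to each: class-A:19, class-B:13.5, class-C:15, class-D:12, class-E:7, class-F:20.5, class-G:5.5 → nearest is class-G
Tally — class-A:1, class-C:1, class-E:1, class-F:1, class-G:3. class-G captures the most (3).

class-G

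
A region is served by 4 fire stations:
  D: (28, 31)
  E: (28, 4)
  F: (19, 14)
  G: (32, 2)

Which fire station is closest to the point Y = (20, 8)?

Compare squared distances (the ordering matches that of the actual distances):
|YD|² = (20−28)² + (8−31)² = 64 + 529 = 593
|YE|² = (20−28)² + (8−4)² = 64 + 16 = 80
|YF|² = (20−19)² + (8−14)² = 1 + 36 = 37
|YG|² = (20−32)² + (8−2)² = 144 + 36 = 180
Minimum is at F.

F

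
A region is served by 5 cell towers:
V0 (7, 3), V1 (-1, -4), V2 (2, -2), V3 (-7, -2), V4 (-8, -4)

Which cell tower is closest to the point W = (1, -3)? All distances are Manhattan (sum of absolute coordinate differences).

d(W,V0) = |1−7| + |-3−3| = 6 + 6 = 12
d(W,V1) = |1−(-1)| + |-3−(-4)| = 2 + 1 = 3
d(W,V2) = |1−2| + |-3−(-2)| = 1 + 1 = 2
d(W,V3) = |1−(-7)| + |-3−(-2)| = 8 + 1 = 9
d(W,V4) = |1−(-8)| + |-3−(-4)| = 9 + 1 = 10
The smallest is to V2, so W lies in the Voronoi region of V2.

V2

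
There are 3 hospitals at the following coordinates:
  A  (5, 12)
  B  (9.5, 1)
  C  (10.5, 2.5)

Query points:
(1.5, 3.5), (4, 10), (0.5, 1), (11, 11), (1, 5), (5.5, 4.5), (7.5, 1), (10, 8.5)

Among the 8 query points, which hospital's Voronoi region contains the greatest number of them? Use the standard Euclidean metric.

(1.5, 3.5) — d² to each: A:84.5, B:70.25, C:82 → nearest is B
(4, 10) — d² to each: A:5, B:111.25, C:98.5 → nearest is A
(0.5, 1) — d² to each: A:141.25, B:81, C:102.25 → nearest is B
(11, 11) — d² to each: A:37, B:102.25, C:72.5 → nearest is A
(1, 5) — d² to each: A:65, B:88.25, C:96.5 → nearest is A
(5.5, 4.5) — d² to each: A:56.5, B:28.25, C:29 → nearest is B
(7.5, 1) — d² to each: A:127.25, B:4, C:11.25 → nearest is B
(10, 8.5) — d² to each: A:37.25, B:56.5, C:36.25 → nearest is C
Tally — A:3, B:4, C:1. B captures the most (4).

B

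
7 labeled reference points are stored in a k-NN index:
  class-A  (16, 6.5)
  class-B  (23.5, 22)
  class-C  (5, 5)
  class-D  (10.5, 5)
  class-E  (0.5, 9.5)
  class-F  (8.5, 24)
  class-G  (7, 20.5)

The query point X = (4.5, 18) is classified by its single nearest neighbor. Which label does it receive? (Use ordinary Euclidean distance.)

Since √ is increasing, it suffices to compare squared distances:
d²(X, class-A) = (4.5−16)² + (18−6.5)² = 132.25 + 132.25 = 264.5
d²(X, class-B) = (4.5−23.5)² + (18−22)² = 361 + 16 = 377
d²(X, class-C) = (4.5−5)² + (18−5)² = 0.25 + 169 = 169.25
d²(X, class-D) = (4.5−10.5)² + (18−5)² = 36 + 169 = 205
d²(X, class-E) = (4.5−0.5)² + (18−9.5)² = 16 + 72.25 = 88.25
d²(X, class-F) = (4.5−8.5)² + (18−24)² = 16 + 36 = 52
d²(X, class-G) = (4.5−7)² + (18−20.5)² = 6.25 + 6.25 = 12.5
class-G is nearest.

class-G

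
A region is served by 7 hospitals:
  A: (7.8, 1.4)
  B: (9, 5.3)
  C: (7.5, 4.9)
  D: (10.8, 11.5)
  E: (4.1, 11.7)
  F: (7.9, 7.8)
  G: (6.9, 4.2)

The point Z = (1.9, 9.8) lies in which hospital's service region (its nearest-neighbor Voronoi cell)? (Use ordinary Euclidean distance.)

E

Squared Euclidean distances:
|ZA|² = (1.9−7.8)² + (9.8−1.4)² = 34.81 + 70.56 = 105.37
|ZB|² = (1.9−9)² + (9.8−5.3)² = 50.41 + 20.25 = 70.66
|ZC|² = (1.9−7.5)² + (9.8−4.9)² = 31.36 + 24.01 = 55.37
|ZD|² = (1.9−10.8)² + (9.8−11.5)² = 79.21 + 2.89 = 82.1
|ZE|² = (1.9−4.1)² + (9.8−11.7)² = 4.84 + 3.61 = 8.45
|ZF|² = (1.9−7.9)² + (9.8−7.8)² = 36 + 4 = 40
|ZG|² = (1.9−6.9)² + (9.8−4.2)² = 25 + 31.36 = 56.36
The smallest is to E, so Z lies in the Voronoi region of E.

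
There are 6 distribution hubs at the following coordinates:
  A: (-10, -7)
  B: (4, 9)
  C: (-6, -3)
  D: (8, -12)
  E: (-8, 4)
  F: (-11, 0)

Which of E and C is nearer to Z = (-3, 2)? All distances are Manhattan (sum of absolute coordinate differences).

d(Z,E) = |-3−(-8)| + |2−4| = 5 + 2 = 7
d(Z,C) = |-3−(-6)| + |2−(-3)| = 3 + 5 = 8
7 < 8, so E is closer.

E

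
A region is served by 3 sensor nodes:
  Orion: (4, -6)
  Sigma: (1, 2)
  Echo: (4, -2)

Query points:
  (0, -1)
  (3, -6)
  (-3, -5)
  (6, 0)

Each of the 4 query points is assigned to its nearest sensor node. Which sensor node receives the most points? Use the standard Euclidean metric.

Orion

(0, -1) — d² to each: Orion:41, Sigma:10, Echo:17 → nearest is Sigma
(3, -6) — d² to each: Orion:1, Sigma:68, Echo:17 → nearest is Orion
(-3, -5) — d² to each: Orion:50, Sigma:65, Echo:58 → nearest is Orion
(6, 0) — d² to each: Orion:40, Sigma:29, Echo:8 → nearest is Echo
Tally — Orion:2, Sigma:1, Echo:1. Orion captures the most (2).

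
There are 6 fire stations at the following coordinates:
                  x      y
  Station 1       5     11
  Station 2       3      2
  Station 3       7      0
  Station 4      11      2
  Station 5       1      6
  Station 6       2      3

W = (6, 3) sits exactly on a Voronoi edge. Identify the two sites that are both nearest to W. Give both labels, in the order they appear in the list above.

Station 2 and Station 3

Squared distances from W to each site:
d²(W, Station 1) = (6−5)² + (3−11)² = 1 + 64 = 65
d²(W, Station 2) = (6−3)² + (3−2)² = 9 + 1 = 10
d²(W, Station 3) = (6−7)² + (3−0)² = 1 + 9 = 10
d²(W, Station 4) = (6−11)² + (3−2)² = 25 + 1 = 26
d²(W, Station 5) = (6−1)² + (3−6)² = 25 + 9 = 34
d²(W, Station 6) = (6−2)² + (3−3)² = 16 + 0 = 16
W is equidistant from Station 2 and Station 3 (both at squared distance 10), and every other site is strictly farther — so W lies on the Station 2–Station 3 Voronoi edge.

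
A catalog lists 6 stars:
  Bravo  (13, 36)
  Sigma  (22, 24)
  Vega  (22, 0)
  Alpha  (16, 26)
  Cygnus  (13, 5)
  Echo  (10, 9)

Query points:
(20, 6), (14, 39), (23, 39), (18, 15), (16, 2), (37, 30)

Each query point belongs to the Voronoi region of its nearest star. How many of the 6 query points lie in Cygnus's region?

1

(20, 6) — d² to each: Bravo:949, Sigma:328, Vega:40, Alpha:416, Cygnus:50, Echo:109 → nearest is Vega
(14, 39) — d² to each: Bravo:10, Sigma:289, Vega:1585, Alpha:173, Cygnus:1157, Echo:916 → nearest is Bravo
(23, 39) — d² to each: Bravo:109, Sigma:226, Vega:1522, Alpha:218, Cygnus:1256, Echo:1069 → nearest is Bravo
(18, 15) — d² to each: Bravo:466, Sigma:97, Vega:241, Alpha:125, Cygnus:125, Echo:100 → nearest is Sigma
(16, 2) — d² to each: Bravo:1165, Sigma:520, Vega:40, Alpha:576, Cygnus:18, Echo:85 → nearest is Cygnus
(37, 30) — d² to each: Bravo:612, Sigma:261, Vega:1125, Alpha:457, Cygnus:1201, Echo:1170 → nearest is Sigma
1 of the 6 points has Cygnus as nearest.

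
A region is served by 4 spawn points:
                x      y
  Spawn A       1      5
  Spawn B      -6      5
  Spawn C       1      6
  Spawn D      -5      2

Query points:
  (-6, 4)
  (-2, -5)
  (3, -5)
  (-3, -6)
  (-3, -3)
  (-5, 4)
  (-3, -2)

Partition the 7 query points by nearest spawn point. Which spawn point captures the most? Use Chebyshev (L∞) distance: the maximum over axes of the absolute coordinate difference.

(-6, 4) — d to each: Spawn A:7, Spawn B:1, Spawn C:7, Spawn D:2 → nearest is Spawn B
(-2, -5) — d to each: Spawn A:10, Spawn B:10, Spawn C:11, Spawn D:7 → nearest is Spawn D
(3, -5) — d to each: Spawn A:10, Spawn B:10, Spawn C:11, Spawn D:8 → nearest is Spawn D
(-3, -6) — d to each: Spawn A:11, Spawn B:11, Spawn C:12, Spawn D:8 → nearest is Spawn D
(-3, -3) — d to each: Spawn A:8, Spawn B:8, Spawn C:9, Spawn D:5 → nearest is Spawn D
(-5, 4) — d to each: Spawn A:6, Spawn B:1, Spawn C:6, Spawn D:2 → nearest is Spawn B
(-3, -2) — d to each: Spawn A:7, Spawn B:7, Spawn C:8, Spawn D:4 → nearest is Spawn D
Tally — Spawn B:2, Spawn D:5. Spawn D captures the most (5).

Spawn D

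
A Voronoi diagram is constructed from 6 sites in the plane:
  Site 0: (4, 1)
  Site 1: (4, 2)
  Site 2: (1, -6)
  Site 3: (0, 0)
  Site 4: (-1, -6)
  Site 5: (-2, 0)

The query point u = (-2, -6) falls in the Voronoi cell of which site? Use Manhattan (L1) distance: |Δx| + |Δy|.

Site 4

d(u, Site 0) = |-2−4| + |-6−1| = 6 + 7 = 13
d(u, Site 1) = |-2−4| + |-6−2| = 6 + 8 = 14
d(u, Site 2) = |-2−1| + |-6−(-6)| = 3 + 0 = 3
d(u, Site 3) = |-2−0| + |-6−0| = 2 + 6 = 8
d(u, Site 4) = |-2−(-1)| + |-6−(-6)| = 1 + 0 = 1
d(u, Site 5) = |-2−(-2)| + |-6−0| = 0 + 6 = 6
Minimum is at Site 4.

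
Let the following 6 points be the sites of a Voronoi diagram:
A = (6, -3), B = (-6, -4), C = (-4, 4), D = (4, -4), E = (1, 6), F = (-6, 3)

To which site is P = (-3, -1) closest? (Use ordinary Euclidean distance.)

B

Since √ is increasing, it suffices to compare squared distances:
|PA|² = (-3−6)² + (-1−(-3))² = 81 + 4 = 85
|PB|² = (-3−(-6))² + (-1−(-4))² = 9 + 9 = 18
|PC|² = (-3−(-4))² + (-1−4)² = 1 + 25 = 26
|PD|² = (-3−4)² + (-1−(-4))² = 49 + 9 = 58
|PE|² = (-3−1)² + (-1−6)² = 16 + 49 = 65
|PF|² = (-3−(-6))² + (-1−3)² = 9 + 16 = 25
The smallest is to B, so P lies in the Voronoi region of B.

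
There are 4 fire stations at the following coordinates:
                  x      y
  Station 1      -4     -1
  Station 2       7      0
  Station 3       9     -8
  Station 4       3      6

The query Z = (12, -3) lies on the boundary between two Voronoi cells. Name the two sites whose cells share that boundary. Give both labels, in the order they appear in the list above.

Station 2 and Station 3

Squared distances from Z to each site:
d²(Z, Station 1) = (12−(-4))² + (-3−(-1))² = 256 + 4 = 260
d²(Z, Station 2) = (12−7)² + (-3−0)² = 25 + 9 = 34
d²(Z, Station 3) = (12−9)² + (-3−(-8))² = 9 + 25 = 34
d²(Z, Station 4) = (12−3)² + (-3−6)² = 81 + 81 = 162
Z is equidistant from Station 2 and Station 3 (both at squared distance 34), and every other site is strictly farther — so Z lies on the Station 2–Station 3 Voronoi edge.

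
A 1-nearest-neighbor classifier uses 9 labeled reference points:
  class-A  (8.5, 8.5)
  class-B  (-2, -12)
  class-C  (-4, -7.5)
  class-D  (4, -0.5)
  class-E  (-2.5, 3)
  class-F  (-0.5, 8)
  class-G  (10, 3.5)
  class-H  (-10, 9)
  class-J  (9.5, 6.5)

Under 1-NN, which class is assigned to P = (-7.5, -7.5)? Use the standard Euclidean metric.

class-C

Squared Euclidean distances:
d²(P, class-A) = 256 + 256 = 512
d²(P, class-B) = 30.25 + 20.25 = 50.5
d²(P, class-C) = 12.25 + 0 = 12.25
d²(P, class-D) = 132.25 + 49 = 181.25
d²(P, class-E) = 25 + 110.25 = 135.25
d²(P, class-F) = 49 + 240.25 = 289.25
d²(P, class-G) = 306.25 + 121 = 427.25
d²(P, class-H) = 6.25 + 272.25 = 278.5
d²(P, class-J) = 289 + 196 = 485
The smallest is to class-C, so P lies in the Voronoi region of class-C.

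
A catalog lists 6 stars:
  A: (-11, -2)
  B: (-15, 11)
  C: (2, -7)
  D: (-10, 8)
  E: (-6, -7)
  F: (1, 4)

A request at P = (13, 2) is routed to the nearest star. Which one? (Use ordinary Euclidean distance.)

F

Squared Euclidean distances:
|PA|² = (13−(-11))² + (2−(-2))² = 576 + 16 = 592
|PB|² = (13−(-15))² + (2−11)² = 784 + 81 = 865
|PC|² = (13−2)² + (2−(-7))² = 121 + 81 = 202
|PD|² = (13−(-10))² + (2−8)² = 529 + 36 = 565
|PE|² = (13−(-6))² + (2−(-7))² = 361 + 81 = 442
|PF|² = (13−1)² + (2−4)² = 144 + 4 = 148
Minimum is at F.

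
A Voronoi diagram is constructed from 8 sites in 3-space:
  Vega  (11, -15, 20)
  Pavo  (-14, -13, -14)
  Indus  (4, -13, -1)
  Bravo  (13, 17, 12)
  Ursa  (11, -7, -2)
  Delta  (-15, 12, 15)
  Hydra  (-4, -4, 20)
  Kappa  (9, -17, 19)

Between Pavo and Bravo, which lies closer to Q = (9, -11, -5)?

Pavo

Compare squared distances:
d²(Q, Pavo) = (9−(-14))² + (-11−(-13))² + (-5−(-14))² = 529 + 4 + 81 = 614
d²(Q, Bravo) = (9−13)² + (-11−17)² + (-5−12)² = 16 + 784 + 289 = 1089
614 < 1089, so Pavo is closer.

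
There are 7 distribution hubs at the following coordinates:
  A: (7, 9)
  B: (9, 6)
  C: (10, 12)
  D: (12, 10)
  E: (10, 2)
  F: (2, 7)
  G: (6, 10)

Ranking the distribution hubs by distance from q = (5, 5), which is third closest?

Since √ is increasing, it suffices to compare squared distances:
|qA|² = (5−7)² + (5−9)² = 4 + 16 = 20
|qB|² = (5−9)² + (5−6)² = 16 + 1 = 17
|qC|² = (5−10)² + (5−12)² = 25 + 49 = 74
|qD|² = (5−12)² + (5−10)² = 49 + 25 = 74
|qE|² = (5−10)² + (5−2)² = 25 + 9 = 34
|qF|² = (5−2)² + (5−7)² = 9 + 4 = 13
|qG|² = (5−6)² + (5−10)² = 1 + 25 = 26
Sorted ascending: F, B, A, G, … — the third-nearest is A.

A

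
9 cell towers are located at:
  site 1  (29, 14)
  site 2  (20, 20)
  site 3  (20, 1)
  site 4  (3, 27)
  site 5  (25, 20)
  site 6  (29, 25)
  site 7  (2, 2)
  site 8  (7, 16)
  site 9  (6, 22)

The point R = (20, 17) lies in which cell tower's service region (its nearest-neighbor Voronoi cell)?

Compare squared distances (the ordering matches that of the actual distances):
d²(R, site 1) = (20−29)² + (17−14)² = 81 + 9 = 90
d²(R, site 2) = (20−20)² + (17−20)² = 0 + 9 = 9
d²(R, site 3) = (20−20)² + (17−1)² = 0 + 256 = 256
d²(R, site 4) = (20−3)² + (17−27)² = 289 + 100 = 389
d²(R, site 5) = (20−25)² + (17−20)² = 25 + 9 = 34
d²(R, site 6) = (20−29)² + (17−25)² = 81 + 64 = 145
d²(R, site 7) = (20−2)² + (17−2)² = 324 + 225 = 549
d²(R, site 8) = (20−7)² + (17−16)² = 169 + 1 = 170
d²(R, site 9) = (20−6)² + (17−22)² = 196 + 25 = 221
The smallest is to site 2, so R lies in the Voronoi region of site 2.

site 2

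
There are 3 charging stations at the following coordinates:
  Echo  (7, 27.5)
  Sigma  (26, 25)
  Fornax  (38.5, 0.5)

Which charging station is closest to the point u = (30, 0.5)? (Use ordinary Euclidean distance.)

Since √ is increasing, it suffices to compare squared distances:
d²(u, Echo) = (30−7)² + (0.5−27.5)² = 529 + 729 = 1258
d²(u, Sigma) = (30−26)² + (0.5−25)² = 16 + 600.25 = 616.25
d²(u, Fornax) = (30−38.5)² + (0.5−0.5)² = 72.25 + 0 = 72.25
Minimum is at Fornax.

Fornax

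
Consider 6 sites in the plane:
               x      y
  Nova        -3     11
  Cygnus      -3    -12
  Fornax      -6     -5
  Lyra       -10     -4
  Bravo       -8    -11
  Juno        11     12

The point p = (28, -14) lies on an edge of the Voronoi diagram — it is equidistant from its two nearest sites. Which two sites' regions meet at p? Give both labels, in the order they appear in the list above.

Cygnus and Juno

Squared distances from p to each site:
d²(p, Nova) = (28−(-3))² + (-14−11)² = 961 + 625 = 1586
d²(p, Cygnus) = (28−(-3))² + (-14−(-12))² = 961 + 4 = 965
d²(p, Fornax) = (28−(-6))² + (-14−(-5))² = 1156 + 81 = 1237
d²(p, Lyra) = (28−(-10))² + (-14−(-4))² = 1444 + 100 = 1544
d²(p, Bravo) = (28−(-8))² + (-14−(-11))² = 1296 + 9 = 1305
d²(p, Juno) = (28−11)² + (-14−12)² = 289 + 676 = 965
p is equidistant from Cygnus and Juno (both at squared distance 965), and every other site is strictly farther — so p lies on the Cygnus–Juno Voronoi edge.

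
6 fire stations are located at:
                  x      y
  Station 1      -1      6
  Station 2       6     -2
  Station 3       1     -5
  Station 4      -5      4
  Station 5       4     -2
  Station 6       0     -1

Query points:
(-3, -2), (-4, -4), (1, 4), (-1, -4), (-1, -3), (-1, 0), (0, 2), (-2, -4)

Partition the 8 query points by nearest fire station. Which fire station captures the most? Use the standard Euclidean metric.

Station 6

(-3, -2) — d² to each: Station 1:68, Station 2:81, Station 3:25, Station 4:40, Station 5:49, Station 6:10 → nearest is Station 6
(-4, -4) — d² to each: Station 1:109, Station 2:104, Station 3:26, Station 4:65, Station 5:68, Station 6:25 → nearest is Station 6
(1, 4) — d² to each: Station 1:8, Station 2:61, Station 3:81, Station 4:36, Station 5:45, Station 6:26 → nearest is Station 1
(-1, -4) — d² to each: Station 1:100, Station 2:53, Station 3:5, Station 4:80, Station 5:29, Station 6:10 → nearest is Station 3
(-1, -3) — d² to each: Station 1:81, Station 2:50, Station 3:8, Station 4:65, Station 5:26, Station 6:5 → nearest is Station 6
(-1, 0) — d² to each: Station 1:36, Station 2:53, Station 3:29, Station 4:32, Station 5:29, Station 6:2 → nearest is Station 6
(0, 2) — d² to each: Station 1:17, Station 2:52, Station 3:50, Station 4:29, Station 5:32, Station 6:9 → nearest is Station 6
(-2, -4) — d² to each: Station 1:101, Station 2:68, Station 3:10, Station 4:73, Station 5:40, Station 6:13 → nearest is Station 3
Tally — Station 1:1, Station 3:2, Station 6:5. Station 6 captures the most (5).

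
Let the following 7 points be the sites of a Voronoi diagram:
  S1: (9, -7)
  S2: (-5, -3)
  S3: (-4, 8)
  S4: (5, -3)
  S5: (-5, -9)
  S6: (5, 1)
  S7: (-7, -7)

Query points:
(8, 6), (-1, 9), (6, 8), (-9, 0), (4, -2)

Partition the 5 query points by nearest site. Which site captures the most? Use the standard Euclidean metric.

(8, 6) — d² to each: S1:170, S2:250, S3:148, S4:90, S5:394, S6:34, S7:394 → nearest is S6
(-1, 9) — d² to each: S1:356, S2:160, S3:10, S4:180, S5:340, S6:100, S7:292 → nearest is S3
(6, 8) — d² to each: S1:234, S2:242, S3:100, S4:122, S5:410, S6:50, S7:394 → nearest is S6
(-9, 0) — d² to each: S1:373, S2:25, S3:89, S4:205, S5:97, S6:197, S7:53 → nearest is S2
(4, -2) — d² to each: S1:50, S2:82, S3:164, S4:2, S5:130, S6:10, S7:146 → nearest is S4
Tally — S2:1, S3:1, S4:1, S6:2. S6 captures the most (2).

S6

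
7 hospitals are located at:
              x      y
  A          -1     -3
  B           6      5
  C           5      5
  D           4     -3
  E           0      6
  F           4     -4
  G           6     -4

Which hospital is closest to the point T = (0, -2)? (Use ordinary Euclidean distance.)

A

Since √ is increasing, it suffices to compare squared distances:
|TA|² = (0−(-1))² + (-2−(-3))² = 1 + 1 = 2
|TB|² = (0−6)² + (-2−5)² = 36 + 49 = 85
|TC|² = (0−5)² + (-2−5)² = 25 + 49 = 74
|TD|² = (0−4)² + (-2−(-3))² = 16 + 1 = 17
|TE|² = (0−0)² + (-2−6)² = 0 + 64 = 64
|TF|² = (0−4)² + (-2−(-4))² = 16 + 4 = 20
|TG|² = (0−6)² + (-2−(-4))² = 36 + 4 = 40
The smallest is to A, so T lies in the Voronoi region of A.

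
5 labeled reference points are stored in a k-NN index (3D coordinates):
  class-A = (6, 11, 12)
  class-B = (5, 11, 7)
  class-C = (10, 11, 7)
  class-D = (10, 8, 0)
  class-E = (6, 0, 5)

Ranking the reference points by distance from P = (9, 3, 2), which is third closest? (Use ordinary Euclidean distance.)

Compare squared distances (the ordering matches that of the actual distances):
d²(P, class-A) = (9−6)² + (3−11)² + (2−12)² = 9 + 64 + 100 = 173
d²(P, class-B) = (9−5)² + (3−11)² + (2−7)² = 16 + 64 + 25 = 105
d²(P, class-C) = (9−10)² + (3−11)² + (2−7)² = 1 + 64 + 25 = 90
d²(P, class-D) = (9−10)² + (3−8)² + (2−0)² = 1 + 25 + 4 = 30
d²(P, class-E) = (9−6)² + (3−0)² + (2−5)² = 9 + 9 + 9 = 27
Sorted ascending: class-E, class-D, class-C, class-B, … — the third-nearest is class-C.

class-C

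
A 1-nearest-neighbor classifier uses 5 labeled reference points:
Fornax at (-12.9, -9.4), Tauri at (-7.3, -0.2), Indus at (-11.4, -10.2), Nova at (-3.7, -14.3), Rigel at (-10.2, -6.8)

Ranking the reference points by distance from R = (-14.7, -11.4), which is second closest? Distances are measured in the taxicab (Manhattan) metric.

d(R, Fornax) = |-14.7−(-12.9)| + |-11.4−(-9.4)| = 1.8 + 2 = 3.8
d(R, Tauri) = |-14.7−(-7.3)| + |-11.4−(-0.2)| = 7.4 + 11.2 = 18.6
d(R, Indus) = |-14.7−(-11.4)| + |-11.4−(-10.2)| = 3.3 + 1.2 = 4.5
d(R, Nova) = |-14.7−(-3.7)| + |-11.4−(-14.3)| = 11 + 2.9 = 13.9
d(R, Rigel) = |-14.7−(-10.2)| + |-11.4−(-6.8)| = 4.5 + 4.6 = 9.1
Sorted ascending: Fornax, Indus, Rigel, … — the second-nearest is Indus.

Indus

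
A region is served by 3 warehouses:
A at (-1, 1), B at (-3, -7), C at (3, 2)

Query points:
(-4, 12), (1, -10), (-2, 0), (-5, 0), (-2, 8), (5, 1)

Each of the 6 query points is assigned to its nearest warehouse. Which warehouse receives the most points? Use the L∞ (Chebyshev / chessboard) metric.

C

(-4, 12) — d to each: A:11, B:19, C:10 → nearest is C
(1, -10) — d to each: A:11, B:4, C:12 → nearest is B
(-2, 0) — d to each: A:1, B:7, C:5 → nearest is A
(-5, 0) — d to each: A:4, B:7, C:8 → nearest is A
(-2, 8) — d to each: A:7, B:15, C:6 → nearest is C
(5, 1) — d to each: A:6, B:8, C:2 → nearest is C
Tally — A:2, B:1, C:3. C captures the most (3).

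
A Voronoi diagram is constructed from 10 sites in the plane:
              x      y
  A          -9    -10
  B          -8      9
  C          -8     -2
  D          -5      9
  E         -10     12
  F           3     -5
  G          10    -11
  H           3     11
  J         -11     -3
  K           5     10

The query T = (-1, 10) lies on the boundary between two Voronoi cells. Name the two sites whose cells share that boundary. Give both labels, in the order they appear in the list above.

D and H

Squared distances from T to each site:
|TA|² = (-1−(-9))² + (10−(-10))² = 64 + 400 = 464
|TB|² = (-1−(-8))² + (10−9)² = 49 + 1 = 50
|TC|² = (-1−(-8))² + (10−(-2))² = 49 + 144 = 193
|TD|² = (-1−(-5))² + (10−9)² = 16 + 1 = 17
|TE|² = (-1−(-10))² + (10−12)² = 81 + 4 = 85
|TF|² = (-1−3)² + (10−(-5))² = 16 + 225 = 241
|TG|² = (-1−10)² + (10−(-11))² = 121 + 441 = 562
|TH|² = (-1−3)² + (10−11)² = 16 + 1 = 17
|TJ|² = (-1−(-11))² + (10−(-3))² = 100 + 169 = 269
|TK|² = (-1−5)² + (10−10)² = 36 + 0 = 36
T is equidistant from D and H (both at squared distance 17), and every other site is strictly farther — so T lies on the D–H Voronoi edge.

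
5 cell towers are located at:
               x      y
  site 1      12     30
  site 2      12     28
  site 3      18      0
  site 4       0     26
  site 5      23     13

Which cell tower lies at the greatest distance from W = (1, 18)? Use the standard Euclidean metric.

Compare squared distances (the ordering matches that of the actual distances):
d²(W, site 1) = 121 + 144 = 265
d²(W, site 2) = 121 + 100 = 221
d²(W, site 3) = 289 + 324 = 613
d²(W, site 4) = 1 + 64 = 65
d²(W, site 5) = 484 + 25 = 509
The largest is to site 3.

site 3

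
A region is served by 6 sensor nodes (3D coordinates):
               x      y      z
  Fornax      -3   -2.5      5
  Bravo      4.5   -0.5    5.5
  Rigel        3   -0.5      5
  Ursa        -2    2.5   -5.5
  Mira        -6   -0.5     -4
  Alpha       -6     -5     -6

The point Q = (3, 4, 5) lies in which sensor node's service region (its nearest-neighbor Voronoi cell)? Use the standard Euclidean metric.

Since √ is increasing, it suffices to compare squared distances:
d²(Q, Fornax) = (3−(-3))² + (4−(-2.5))² + (5−5)² = 36 + 42.25 + 0 = 78.25
d²(Q, Bravo) = (3−4.5)² + (4−(-0.5))² + (5−5.5)² = 2.25 + 20.25 + 0.25 = 22.75
d²(Q, Rigel) = (3−3)² + (4−(-0.5))² + (5−5)² = 0 + 20.25 + 0 = 20.25
d²(Q, Ursa) = (3−(-2))² + (4−2.5)² + (5−(-5.5))² = 25 + 2.25 + 110.25 = 137.5
d²(Q, Mira) = (3−(-6))² + (4−(-0.5))² + (5−(-4))² = 81 + 20.25 + 81 = 182.25
d²(Q, Alpha) = (3−(-6))² + (4−(-5))² + (5−(-6))² = 81 + 81 + 121 = 283
Rigel is nearest.

Rigel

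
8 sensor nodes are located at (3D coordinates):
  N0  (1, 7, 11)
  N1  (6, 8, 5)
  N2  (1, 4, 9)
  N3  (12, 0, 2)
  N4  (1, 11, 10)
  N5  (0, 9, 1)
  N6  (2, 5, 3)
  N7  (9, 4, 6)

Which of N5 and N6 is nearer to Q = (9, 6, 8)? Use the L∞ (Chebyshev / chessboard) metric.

d(Q,N5) = max(9, 3, 7) = 9
d(Q,N6) = max(7, 1, 5) = 7
9 > 7, so N6 is closer.

N6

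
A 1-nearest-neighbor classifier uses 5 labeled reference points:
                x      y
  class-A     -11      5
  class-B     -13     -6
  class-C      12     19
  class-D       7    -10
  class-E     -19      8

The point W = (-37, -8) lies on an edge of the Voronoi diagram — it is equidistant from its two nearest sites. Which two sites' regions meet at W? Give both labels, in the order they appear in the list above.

Squared distances from W to each site:
d²(W, class-A) = (-37−(-11))² + (-8−5)² = 676 + 169 = 845
d²(W, class-B) = (-37−(-13))² + (-8−(-6))² = 576 + 4 = 580
d²(W, class-C) = (-37−12)² + (-8−19)² = 2401 + 729 = 3130
d²(W, class-D) = (-37−7)² + (-8−(-10))² = 1936 + 4 = 1940
d²(W, class-E) = (-37−(-19))² + (-8−8)² = 324 + 256 = 580
W is equidistant from class-B and class-E (both at squared distance 580), and every other site is strictly farther — so W lies on the class-B–class-E Voronoi edge.

class-B and class-E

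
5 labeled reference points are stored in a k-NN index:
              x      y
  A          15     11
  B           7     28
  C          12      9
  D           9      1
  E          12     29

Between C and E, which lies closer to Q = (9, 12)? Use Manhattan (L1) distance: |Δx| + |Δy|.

d(Q,C) = |9−12| + |12−9| = 3 + 3 = 6
d(Q,E) = |9−12| + |12−29| = 3 + 17 = 20
6 < 20, so C is closer.

C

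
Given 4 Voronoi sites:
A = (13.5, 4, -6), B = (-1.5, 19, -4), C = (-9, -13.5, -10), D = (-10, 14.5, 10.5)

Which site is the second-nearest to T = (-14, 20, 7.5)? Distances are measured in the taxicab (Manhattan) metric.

B

d(T,A) = |-14−13.5| + |20−4| + |7.5−(-6)| = 27.5 + 16 + 13.5 = 57
d(T,B) = |-14−(-1.5)| + |20−19| + |7.5−(-4)| = 12.5 + 1 + 11.5 = 25
d(T,C) = |-14−(-9)| + |20−(-13.5)| + |7.5−(-10)| = 5 + 33.5 + 17.5 = 56
d(T,D) = |-14−(-10)| + |20−14.5| + |7.5−10.5| = 4 + 5.5 + 3 = 12.5
Sorted ascending: D, B, C, … — the second-nearest is B.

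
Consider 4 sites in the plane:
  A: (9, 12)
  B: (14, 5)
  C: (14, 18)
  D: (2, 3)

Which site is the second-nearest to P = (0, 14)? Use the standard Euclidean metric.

D

Compare squared distances (the ordering matches that of the actual distances):
|PA|² = (0−9)² + (14−12)² = 81 + 4 = 85
|PB|² = (0−14)² + (14−5)² = 196 + 81 = 277
|PC|² = (0−14)² + (14−18)² = 196 + 16 = 212
|PD|² = (0−2)² + (14−3)² = 4 + 121 = 125
Sorted ascending: A, D, C, … — the second-nearest is D.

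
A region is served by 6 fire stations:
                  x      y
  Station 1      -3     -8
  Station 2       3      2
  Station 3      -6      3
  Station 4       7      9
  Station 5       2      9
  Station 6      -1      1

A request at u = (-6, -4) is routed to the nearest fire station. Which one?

Station 1

Since √ is increasing, it suffices to compare squared distances:
d²(u, Station 1) = (-6−(-3))² + (-4−(-8))² = 9 + 16 = 25
d²(u, Station 2) = (-6−3)² + (-4−2)² = 81 + 36 = 117
d²(u, Station 3) = (-6−(-6))² + (-4−3)² = 0 + 49 = 49
d²(u, Station 4) = (-6−7)² + (-4−9)² = 169 + 169 = 338
d²(u, Station 5) = (-6−2)² + (-4−9)² = 64 + 169 = 233
d²(u, Station 6) = (-6−(-1))² + (-4−1)² = 25 + 25 = 50
Station 1 is nearest.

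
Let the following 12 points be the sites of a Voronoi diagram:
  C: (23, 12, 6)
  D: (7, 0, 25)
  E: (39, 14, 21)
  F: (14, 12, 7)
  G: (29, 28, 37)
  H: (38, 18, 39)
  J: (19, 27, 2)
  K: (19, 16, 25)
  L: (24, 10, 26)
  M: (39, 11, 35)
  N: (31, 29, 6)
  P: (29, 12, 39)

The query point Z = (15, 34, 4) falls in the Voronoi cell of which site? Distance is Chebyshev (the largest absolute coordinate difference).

J

d(Z,C) = max(8, 22, 2) = 22
d(Z,D) = max(8, 34, 21) = 34
d(Z,E) = max(24, 20, 17) = 24
d(Z,F) = max(1, 22, 3) = 22
d(Z,G) = max(14, 6, 33) = 33
d(Z,H) = max(23, 16, 35) = 35
d(Z,J) = max(4, 7, 2) = 7
d(Z,K) = max(4, 18, 21) = 21
d(Z,L) = max(9, 24, 22) = 24
d(Z,M) = max(24, 23, 31) = 31
d(Z,N) = max(16, 5, 2) = 16
d(Z,P) = max(14, 22, 35) = 35
J is nearest.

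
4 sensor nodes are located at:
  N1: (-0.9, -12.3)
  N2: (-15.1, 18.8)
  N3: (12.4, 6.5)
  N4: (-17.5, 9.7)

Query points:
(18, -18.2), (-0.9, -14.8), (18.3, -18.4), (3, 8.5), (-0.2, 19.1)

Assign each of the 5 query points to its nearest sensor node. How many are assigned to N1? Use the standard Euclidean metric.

(18, -18.2) — d² to each: N1:392.02, N2:2464.61, N3:641.45, N4:2038.66 → nearest is N1
(-0.9, -14.8) — d² to each: N1:6.25, N2:1330.6, N3:630.58, N4:875.81 → nearest is N1
(18.3, -18.4) — d² to each: N1:405.85, N2:2499.4, N3:654.82, N4:2071.25 → nearest is N1
(3, 8.5) — d² to each: N1:447.85, N2:433.7, N3:92.36, N4:421.69 → nearest is N3
(-0.2, 19.1) — d² to each: N1:986.45, N2:222.1, N3:317.52, N4:387.65 → nearest is N2
3 of the 5 points have N1 as nearest.

3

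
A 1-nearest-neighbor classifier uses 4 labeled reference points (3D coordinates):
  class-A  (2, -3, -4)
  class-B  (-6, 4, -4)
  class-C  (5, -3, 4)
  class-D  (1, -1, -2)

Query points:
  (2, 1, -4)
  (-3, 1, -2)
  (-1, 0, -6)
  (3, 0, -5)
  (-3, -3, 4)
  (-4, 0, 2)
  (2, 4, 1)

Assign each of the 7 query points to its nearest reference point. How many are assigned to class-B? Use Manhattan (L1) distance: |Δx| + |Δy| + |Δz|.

(2, 1, -4) — d to each: class-A:4, class-B:11, class-C:15, class-D:5 → nearest is class-A
(-3, 1, -2) — d to each: class-A:11, class-B:8, class-C:18, class-D:6 → nearest is class-D
(-1, 0, -6) — d to each: class-A:8, class-B:11, class-C:19, class-D:7 → nearest is class-D
(3, 0, -5) — d to each: class-A:5, class-B:14, class-C:14, class-D:6 → nearest is class-A
(-3, -3, 4) — d to each: class-A:13, class-B:18, class-C:8, class-D:12 → nearest is class-C
(-4, 0, 2) — d to each: class-A:15, class-B:12, class-C:14, class-D:10 → nearest is class-D
(2, 4, 1) — d to each: class-A:12, class-B:13, class-C:13, class-D:9 → nearest is class-D
0 of the 7 points have class-B as nearest.

0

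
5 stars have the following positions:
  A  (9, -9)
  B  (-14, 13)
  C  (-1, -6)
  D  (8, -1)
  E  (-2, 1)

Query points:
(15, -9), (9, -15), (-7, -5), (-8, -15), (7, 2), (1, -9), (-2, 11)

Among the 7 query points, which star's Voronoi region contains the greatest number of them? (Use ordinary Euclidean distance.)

(15, -9) — d² to each: A:36, B:1325, C:265, D:113, E:389 → nearest is A
(9, -15) — d² to each: A:36, B:1313, C:181, D:197, E:377 → nearest is A
(-7, -5) — d² to each: A:272, B:373, C:37, D:241, E:61 → nearest is C
(-8, -15) — d² to each: A:325, B:820, C:130, D:452, E:292 → nearest is C
(7, 2) — d² to each: A:125, B:562, C:128, D:10, E:82 → nearest is D
(1, -9) — d² to each: A:64, B:709, C:13, D:113, E:109 → nearest is C
(-2, 11) — d² to each: A:521, B:148, C:290, D:244, E:100 → nearest is E
Tally — A:2, C:3, D:1, E:1. C captures the most (3).

C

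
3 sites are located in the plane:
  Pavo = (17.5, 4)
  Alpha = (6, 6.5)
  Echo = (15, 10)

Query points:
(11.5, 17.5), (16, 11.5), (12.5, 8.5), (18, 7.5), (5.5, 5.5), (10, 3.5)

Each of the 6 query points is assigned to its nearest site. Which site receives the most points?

(11.5, 17.5) — d² to each: Pavo:218.25, Alpha:151.25, Echo:68.5 → nearest is Echo
(16, 11.5) — d² to each: Pavo:58.5, Alpha:125, Echo:3.25 → nearest is Echo
(12.5, 8.5) — d² to each: Pavo:45.25, Alpha:46.25, Echo:8.5 → nearest is Echo
(18, 7.5) — d² to each: Pavo:12.5, Alpha:145, Echo:15.25 → nearest is Pavo
(5.5, 5.5) — d² to each: Pavo:146.25, Alpha:1.25, Echo:110.5 → nearest is Alpha
(10, 3.5) — d² to each: Pavo:56.5, Alpha:25, Echo:67.25 → nearest is Alpha
Tally — Pavo:1, Alpha:2, Echo:3. Echo captures the most (3).

Echo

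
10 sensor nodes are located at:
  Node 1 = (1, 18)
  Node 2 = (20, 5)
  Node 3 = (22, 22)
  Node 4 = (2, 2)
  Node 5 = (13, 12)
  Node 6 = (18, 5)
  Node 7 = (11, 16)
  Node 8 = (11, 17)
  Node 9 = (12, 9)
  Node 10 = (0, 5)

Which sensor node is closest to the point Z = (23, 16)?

Compare squared distances (the ordering matches that of the actual distances):
d²(Z, Node 1) = 484 + 4 = 488
d²(Z, Node 2) = 9 + 121 = 130
d²(Z, Node 3) = 1 + 36 = 37
d²(Z, Node 4) = 441 + 196 = 637
d²(Z, Node 5) = 100 + 16 = 116
d²(Z, Node 6) = 25 + 121 = 146
d²(Z, Node 7) = 144 + 0 = 144
d²(Z, Node 8) = 144 + 1 = 145
d²(Z, Node 9) = 121 + 49 = 170
d²(Z, Node 10) = 529 + 121 = 650
Minimum is at Node 3.

Node 3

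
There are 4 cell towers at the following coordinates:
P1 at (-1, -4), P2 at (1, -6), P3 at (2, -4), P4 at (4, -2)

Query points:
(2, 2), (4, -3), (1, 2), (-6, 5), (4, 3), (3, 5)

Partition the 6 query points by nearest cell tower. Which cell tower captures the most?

(2, 2) — d² to each: P1:45, P2:65, P3:36, P4:20 → nearest is P4
(4, -3) — d² to each: P1:26, P2:18, P3:5, P4:1 → nearest is P4
(1, 2) — d² to each: P1:40, P2:64, P3:37, P4:25 → nearest is P4
(-6, 5) — d² to each: P1:106, P2:170, P3:145, P4:149 → nearest is P1
(4, 3) — d² to each: P1:74, P2:90, P3:53, P4:25 → nearest is P4
(3, 5) — d² to each: P1:97, P2:125, P3:82, P4:50 → nearest is P4
Tally — P1:1, P4:5. P4 captures the most (5).

P4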